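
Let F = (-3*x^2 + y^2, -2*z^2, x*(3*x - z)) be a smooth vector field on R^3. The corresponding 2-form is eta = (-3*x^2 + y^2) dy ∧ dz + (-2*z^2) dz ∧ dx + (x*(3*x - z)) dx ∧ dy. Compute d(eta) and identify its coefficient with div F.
d(eta) = (-7*x) dx ∧ dy ∧ dz; div F = -7*x

For a 2-form in R^3 of the form above, applying d gives a 3-form with coefficient ∂P/∂x + ∂Q/∂y + ∂R/∂z:
  ∂P/∂x = -6*x
  ∂Q/∂y = 0
  ∂R/∂z = -x
Sum = -7*x, which is exactly div F.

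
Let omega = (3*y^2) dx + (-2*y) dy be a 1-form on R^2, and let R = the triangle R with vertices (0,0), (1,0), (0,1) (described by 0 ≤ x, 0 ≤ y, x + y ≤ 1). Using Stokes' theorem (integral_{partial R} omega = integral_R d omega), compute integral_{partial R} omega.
integral_(partial R) omega = -1

Stokes: integral_partial_R omega = integral_R d omega with d omega = (∂Q/∂x - ∂P/∂y) dx ∧ dy.
  ∂Q/∂x = 0
  ∂P/∂y = 6*y
  integrand = ∂Q/∂x - ∂P/∂y = -6*y.
Integrating over R: integral_0^1 integral_0^{1-x} (-6*y) dy dx = -1.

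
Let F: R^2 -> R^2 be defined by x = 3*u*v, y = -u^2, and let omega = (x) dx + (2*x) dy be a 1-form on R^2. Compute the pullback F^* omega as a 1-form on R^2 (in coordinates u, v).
F^* omega = (3*u*v*(-4*u + 3*v)) du + (9*u^2*v) dv

Using F^*(f dg) = (f ∘ F) d(g ∘ F), substitute each coordinate x_i by F_i(u, v) in f_i, and replace dx_i by d F_i = (∂F_i/∂u) du + (∂F_i/∂v) dv.
  For the x component: f_1(F) = 3*u*v; d F_1 = (3*v) du + (3*u) dv
  For the y component: f_2(F) = 6*u*v; d F_2 = (-2*u) du + (0) dv
Combining and collecting du, dv coefficients:
  coeff of du: 3*u*v*(-4*u + 3*v)
  coeff of dv: 9*u^2*v
F^* omega = (3*u*v*(-4*u + 3*v)) du + (9*u^2*v) dv.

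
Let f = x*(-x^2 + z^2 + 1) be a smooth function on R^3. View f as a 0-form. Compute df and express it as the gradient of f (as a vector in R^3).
df = (-3*x^2 + z^2 + 1) dx + (0) dy + (2*x*z) dz; grad f = (-3*x^2 + z^2 + 1, 0, 2*x*z)

For a 0-form f, d f = (∂f/∂x) dx + (∂f/∂y) dy + (∂f/∂z) dz. The components of the vector representation are exactly the entries of grad f in Cartesian coordinates:
  ∂f/∂x = -3*x^2 + z^2 + 1
  ∂f/∂y = 0
  ∂f/∂z = 2*x*z.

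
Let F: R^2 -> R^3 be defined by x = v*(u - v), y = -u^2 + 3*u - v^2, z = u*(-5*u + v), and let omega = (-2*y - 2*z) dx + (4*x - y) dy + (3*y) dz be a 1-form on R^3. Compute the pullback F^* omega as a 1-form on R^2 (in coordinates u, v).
F^* omega = (28*u^3 + u^2*v - 81*u^2 + 34*u*v^2 + 15*u*v - 9*u - v^3 - 9*v^2) du + (9*u^3 - 28*u^2*v + 3*u^2 - 5*u*v^2 + 18*u*v + 2*v^3) dv

Using F^*(f dg) = (f ∘ F) d(g ∘ F), substitute each coordinate x_i by F_i(u, v) in f_i, and replace dx_i by d F_i = (∂F_i/∂u) du + (∂F_i/∂v) dv.
  For the x component: f_1(F) = 12*u^2 - 2*u*v - 6*u + 2*v^2; d F_1 = (v) du + (u - 2*v) dv
  For the y component: f_2(F) = u^2 + 4*u*v - 3*u - 3*v^2; d F_2 = (3 - 2*u) du + (-2*v) dv
  For the z component: f_3(F) = -3*u^2 + 9*u - 3*v^2; d F_3 = (-10*u + v) du + (u) dv
Combining and collecting du, dv coefficients:
  coeff of du: 28*u^3 + u^2*v - 81*u^2 + 34*u*v^2 + 15*u*v - 9*u - v^3 - 9*v^2
  coeff of dv: 9*u^3 - 28*u^2*v + 3*u^2 - 5*u*v^2 + 18*u*v + 2*v^3
F^* omega = (28*u^3 + u^2*v - 81*u^2 + 34*u*v^2 + 15*u*v - 9*u - v^3 - 9*v^2) du + (9*u^3 - 28*u^2*v + 3*u^2 - 5*u*v^2 + 18*u*v + 2*v^3) dv.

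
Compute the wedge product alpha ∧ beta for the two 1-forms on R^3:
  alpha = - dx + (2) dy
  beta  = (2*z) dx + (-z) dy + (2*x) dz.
alpha ∧ beta = (-3*z) dx ∧ dy + (-2*x) dx ∧ dz + (4*x) dy ∧ dz

Distribute the wedge, using dx_i ∧ dx_j = -dx_j ∧ dx_i and dx_i ∧ dx_i = 0. For each pair (i, j) with i < j, the coefficient of dx_i ∧ dx_j in alpha ∧ beta is (alpha_i * beta_j - alpha_j * beta_i). Collecting: alpha ∧ beta = (-3*z) dx ∧ dy + (-2*x) dx ∧ dz + (4*x) dy ∧ dz.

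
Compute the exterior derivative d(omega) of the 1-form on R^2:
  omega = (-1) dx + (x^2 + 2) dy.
d(omega) = (2*x) dx ∧ dy

For a 1-form omega = sum_i f_i dx_i, the exterior derivative is
  d(omega) = sum_{i < j} (∂f_j/∂x_i - ∂f_i/∂x_j) dx_i ∧ dx_j.
  coefficient of dx ∧ dy: ∂f_2/∂x - ∂f_1/∂y = ∂(x^2 + 2)/∂x - ∂(-1)/∂y = 2*x
Assembling: d(omega) = (2*x) dx ∧ dy.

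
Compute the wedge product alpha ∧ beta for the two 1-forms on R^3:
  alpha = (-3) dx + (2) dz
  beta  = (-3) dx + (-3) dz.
alpha ∧ beta = (15) dx ∧ dz

Distribute the wedge, using dx_i ∧ dx_j = -dx_j ∧ dx_i and dx_i ∧ dx_i = 0. For each pair (i, j) with i < j, the coefficient of dx_i ∧ dx_j in alpha ∧ beta is (alpha_i * beta_j - alpha_j * beta_i). Collecting: alpha ∧ beta = (15) dx ∧ dz.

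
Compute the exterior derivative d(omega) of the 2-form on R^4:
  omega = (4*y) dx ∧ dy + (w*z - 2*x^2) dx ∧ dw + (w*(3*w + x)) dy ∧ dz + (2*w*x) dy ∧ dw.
d(omega) = (-w) dx ∧ dz ∧ dw + (w) dx ∧ dy ∧ dz + (6*w + x) dy ∧ dz ∧ dw + (2*w) dx ∧ dy ∧ dw

For a 2-form omega = sum_{i<j} g_{ij} dx_i ∧ dx_j, the exterior derivative is
  d(omega) = sum_{i<j} d(g_{ij}) ∧ dx_i ∧ dx_j = sum_{i<j, k} (∂g_{ij}/∂x_k) dx_k ∧ dx_i ∧ dx_j.
Expand each term, using dx_k ∧ dx_i ∧ dx_j = sgn(permutation) dx_{(a)} ∧ dx_{(b)} ∧ dx_{(c)} with (a < b < c) sorted:
  d(w*z - 2*x^2) includes (∂/∂z)(w*z - 2*x^2) dz = (w) dz, which multiplied by dx ∧ dw gives (-w) dx ∧ dz ∧ dw
  d(w*(3*w + x)) includes (∂/∂x)(w*(3*w + x)) dx = (w) dx, which multiplied by dy ∧ dz gives (w) dx ∧ dy ∧ dz
  d(w*(3*w + x)) includes (∂/∂w)(w*(3*w + x)) dw = (6*w + x) dw, which multiplied by dy ∧ dz gives (6*w + x) dy ∧ dz ∧ dw
  d(2*w*x) includes (∂/∂x)(2*w*x) dx = (2*w) dx, which multiplied by dy ∧ dw gives (2*w) dx ∧ dy ∧ dw
Collecting like 3-forms: d(omega) = (-w) dx ∧ dz ∧ dw + (w) dx ∧ dy ∧ dz + (6*w + x) dy ∧ dz ∧ dw + (2*w) dx ∧ dy ∧ dw.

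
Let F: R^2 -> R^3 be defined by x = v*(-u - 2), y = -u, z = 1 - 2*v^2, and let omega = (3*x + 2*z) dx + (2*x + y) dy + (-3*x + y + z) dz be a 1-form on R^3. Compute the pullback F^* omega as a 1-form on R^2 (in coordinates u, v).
F^* omega = (3*u*v^2 + 2*u*v + u + 4*v^3 + 6*v^2 + 2*v) du + (3*u^2*v - 8*u*v^2 + 16*u*v - 2*u + 8*v^3 - 16*v^2 + 8*v - 4) dv

Using F^*(f dg) = (f ∘ F) d(g ∘ F), substitute each coordinate x_i by F_i(u, v) in f_i, and replace dx_i by d F_i = (∂F_i/∂u) du + (∂F_i/∂v) dv.
  For the x component: f_1(F) = -3*u*v - 4*v^2 - 6*v + 2; d F_1 = (-v) du + (-u - 2) dv
  For the y component: f_2(F) = -2*u*v - u - 4*v; d F_2 = (-1) du + (0) dv
  For the z component: f_3(F) = 3*u*v - u - 2*v^2 + 6*v + 1; d F_3 = (0) du + (-4*v) dv
Combining and collecting du, dv coefficients:
  coeff of du: 3*u*v^2 + 2*u*v + u + 4*v^3 + 6*v^2 + 2*v
  coeff of dv: 3*u^2*v - 8*u*v^2 + 16*u*v - 2*u + 8*v^3 - 16*v^2 + 8*v - 4
F^* omega = (3*u*v^2 + 2*u*v + u + 4*v^3 + 6*v^2 + 2*v) du + (3*u^2*v - 8*u*v^2 + 16*u*v - 2*u + 8*v^3 - 16*v^2 + 8*v - 4) dv.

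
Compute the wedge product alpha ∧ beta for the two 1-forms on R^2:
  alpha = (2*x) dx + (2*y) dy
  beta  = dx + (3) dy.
alpha ∧ beta = (6*x - 2*y) dx ∧ dy

Distribute the wedge, using dx_i ∧ dx_j = -dx_j ∧ dx_i and dx_i ∧ dx_i = 0. For each pair (i, j) with i < j, the coefficient of dx_i ∧ dx_j in alpha ∧ beta is (alpha_i * beta_j - alpha_j * beta_i). Collecting: alpha ∧ beta = (6*x - 2*y) dx ∧ dy.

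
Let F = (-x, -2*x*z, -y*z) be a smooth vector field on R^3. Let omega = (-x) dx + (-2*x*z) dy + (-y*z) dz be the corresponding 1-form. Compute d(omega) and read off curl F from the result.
d(omega) = (2*x - z) dy ∧ dz + (0) dz ∧ dx + (-2*z) dx ∧ dy; curl F = (2*x - z, 0, -2*z)

d omega = sum_{i<j} (∂f_j/∂x_i - ∂f_i/∂x_j) dx_i ∧ dx_j. Under the identification (dy ∧ dz, dz ∧ dx, dx ∧ dy) ↔ (e_x, e_y, e_z), the coefficients are exactly the components of curl F. Compute:
  ∂R/∂y - ∂Q/∂z = (-z) - (-2*x) = 2*x - z
  ∂P/∂z - ∂R/∂x = (0) - (0) = 0
  ∂Q/∂x - ∂P/∂y = (-2*z) - (0) = -2*z.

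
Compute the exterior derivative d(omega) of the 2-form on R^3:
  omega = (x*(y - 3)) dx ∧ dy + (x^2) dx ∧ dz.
d(omega) = 0

For a 2-form omega = sum_{i<j} g_{ij} dx_i ∧ dx_j, the exterior derivative is
  d(omega) = sum_{i<j} d(g_{ij}) ∧ dx_i ∧ dx_j = sum_{i<j, k} (∂g_{ij}/∂x_k) dx_k ∧ dx_i ∧ dx_j.
Expand each term, using dx_k ∧ dx_i ∧ dx_j = sgn(permutation) dx_{(a)} ∧ dx_{(b)} ∧ dx_{(c)} with (a < b < c) sorted:

Collecting like 3-forms: d(omega) = 0.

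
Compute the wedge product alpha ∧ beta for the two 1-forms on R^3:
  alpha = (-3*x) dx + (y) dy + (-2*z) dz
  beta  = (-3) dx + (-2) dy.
alpha ∧ beta = (6*x + 3*y) dx ∧ dy + (-6*z) dx ∧ dz + (-4*z) dy ∧ dz

Distribute the wedge, using dx_i ∧ dx_j = -dx_j ∧ dx_i and dx_i ∧ dx_i = 0. For each pair (i, j) with i < j, the coefficient of dx_i ∧ dx_j in alpha ∧ beta is (alpha_i * beta_j - alpha_j * beta_i). Collecting: alpha ∧ beta = (6*x + 3*y) dx ∧ dy + (-6*z) dx ∧ dz + (-4*z) dy ∧ dz.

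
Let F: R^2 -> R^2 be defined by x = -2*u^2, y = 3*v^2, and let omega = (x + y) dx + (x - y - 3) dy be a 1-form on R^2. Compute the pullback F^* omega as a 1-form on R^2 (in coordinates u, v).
F^* omega = (8*u^3 - 12*u*v^2) du + (6*v*(-2*u^2 - 3*v^2 - 3)) dv

Using F^*(f dg) = (f ∘ F) d(g ∘ F), substitute each coordinate x_i by F_i(u, v) in f_i, and replace dx_i by d F_i = (∂F_i/∂u) du + (∂F_i/∂v) dv.
  For the x component: f_1(F) = -2*u^2 + 3*v^2; d F_1 = (-4*u) du + (0) dv
  For the y component: f_2(F) = -2*u^2 - 3*v^2 - 3; d F_2 = (0) du + (6*v) dv
Combining and collecting du, dv coefficients:
  coeff of du: 8*u^3 - 12*u*v^2
  coeff of dv: 6*v*(-2*u^2 - 3*v^2 - 3)
F^* omega = (8*u^3 - 12*u*v^2) du + (6*v*(-2*u^2 - 3*v^2 - 3)) dv.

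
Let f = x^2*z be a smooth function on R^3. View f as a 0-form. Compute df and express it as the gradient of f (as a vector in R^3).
df = (2*x*z) dx + (0) dy + (x^2) dz; grad f = (2*x*z, 0, x^2)

For a 0-form f, d f = (∂f/∂x) dx + (∂f/∂y) dy + (∂f/∂z) dz. The components of the vector representation are exactly the entries of grad f in Cartesian coordinates:
  ∂f/∂x = 2*x*z
  ∂f/∂y = 0
  ∂f/∂z = x^2.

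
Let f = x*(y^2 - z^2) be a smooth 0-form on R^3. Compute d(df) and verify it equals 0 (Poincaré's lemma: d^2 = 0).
d(df) = 0

Step 1: df = sum_i (∂f/∂x_i) dx_i = (y^2 - z^2) dx + (2*x*y) dy + (-2*x*z) dz.
Step 2: Apply d again. Using the 1-form formula, the coefficient of dx ∧ dy in d(df) is ∂^2 f/∂x ∂y - ∂^2 f/∂y ∂x = (2*y) - (2*y) = 0 (equality of mixed partials for smooth f).
Similarly for dx ∧ dz and dy ∧ dz — all coefficients vanish. So d(df) = 0.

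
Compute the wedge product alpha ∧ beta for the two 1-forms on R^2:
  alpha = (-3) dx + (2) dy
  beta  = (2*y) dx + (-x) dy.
alpha ∧ beta = (3*x - 4*y) dx ∧ dy

Distribute the wedge, using dx_i ∧ dx_j = -dx_j ∧ dx_i and dx_i ∧ dx_i = 0. For each pair (i, j) with i < j, the coefficient of dx_i ∧ dx_j in alpha ∧ beta is (alpha_i * beta_j - alpha_j * beta_i). Collecting: alpha ∧ beta = (3*x - 4*y) dx ∧ dy.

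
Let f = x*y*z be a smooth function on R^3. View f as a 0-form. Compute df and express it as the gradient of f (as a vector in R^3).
df = (y*z) dx + (x*z) dy + (x*y) dz; grad f = (y*z, x*z, x*y)

For a 0-form f, d f = (∂f/∂x) dx + (∂f/∂y) dy + (∂f/∂z) dz. The components of the vector representation are exactly the entries of grad f in Cartesian coordinates:
  ∂f/∂x = y*z
  ∂f/∂y = x*z
  ∂f/∂z = x*y.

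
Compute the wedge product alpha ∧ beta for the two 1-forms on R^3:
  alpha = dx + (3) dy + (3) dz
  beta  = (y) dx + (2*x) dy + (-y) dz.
alpha ∧ beta = (2*x - 3*y) dx ∧ dy + (-4*y) dx ∧ dz + (-6*x - 3*y) dy ∧ dz

Distribute the wedge, using dx_i ∧ dx_j = -dx_j ∧ dx_i and dx_i ∧ dx_i = 0. For each pair (i, j) with i < j, the coefficient of dx_i ∧ dx_j in alpha ∧ beta is (alpha_i * beta_j - alpha_j * beta_i). Collecting: alpha ∧ beta = (2*x - 3*y) dx ∧ dy + (-4*y) dx ∧ dz + (-6*x - 3*y) dy ∧ dz.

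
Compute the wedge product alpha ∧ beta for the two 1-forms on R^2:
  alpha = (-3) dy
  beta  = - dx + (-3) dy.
alpha ∧ beta = (-3) dx ∧ dy

Distribute the wedge, using dx_i ∧ dx_j = -dx_j ∧ dx_i and dx_i ∧ dx_i = 0. For each pair (i, j) with i < j, the coefficient of dx_i ∧ dx_j in alpha ∧ beta is (alpha_i * beta_j - alpha_j * beta_i). Collecting: alpha ∧ beta = (-3) dx ∧ dy.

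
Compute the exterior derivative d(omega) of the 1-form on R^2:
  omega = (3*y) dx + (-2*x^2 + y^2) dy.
d(omega) = (-4*x - 3) dx ∧ dy

For a 1-form omega = sum_i f_i dx_i, the exterior derivative is
  d(omega) = sum_{i < j} (∂f_j/∂x_i - ∂f_i/∂x_j) dx_i ∧ dx_j.
  coefficient of dx ∧ dy: ∂f_2/∂x - ∂f_1/∂y = ∂(-2*x^2 + y^2)/∂x - ∂(3*y)/∂y = -4*x - 3
Assembling: d(omega) = (-4*x - 3) dx ∧ dy.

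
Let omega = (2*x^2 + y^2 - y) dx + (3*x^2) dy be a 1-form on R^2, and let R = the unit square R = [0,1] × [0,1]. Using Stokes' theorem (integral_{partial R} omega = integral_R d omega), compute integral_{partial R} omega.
integral_(partial R) omega = 3

Stokes: integral_partial_R omega = integral_R d omega with d omega = (∂Q/∂x - ∂P/∂y) dx ∧ dy.
  ∂Q/∂x = 6*x
  ∂P/∂y = 2*y - 1
  integrand = ∂Q/∂x - ∂P/∂y = 6*x - 2*y + 1.
Integrating over R: integral_0^1 integral_0^1 (6*x - 2*y + 1) dx dy = 3.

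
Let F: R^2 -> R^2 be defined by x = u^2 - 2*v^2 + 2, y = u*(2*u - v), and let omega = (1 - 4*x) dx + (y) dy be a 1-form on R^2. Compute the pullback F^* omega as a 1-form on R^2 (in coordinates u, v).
F^* omega = (u*(-6*u*v + 17*v^2 - 14)) du + (-2*u^3 + 17*u^2*v - 32*v^3 + 28*v) dv

Using F^*(f dg) = (f ∘ F) d(g ∘ F), substitute each coordinate x_i by F_i(u, v) in f_i, and replace dx_i by d F_i = (∂F_i/∂u) du + (∂F_i/∂v) dv.
  For the x component: f_1(F) = -4*u^2 + 8*v^2 - 7; d F_1 = (2*u) du + (-4*v) dv
  For the y component: f_2(F) = u*(2*u - v); d F_2 = (4*u - v) du + (-u) dv
Combining and collecting du, dv coefficients:
  coeff of du: u*(-6*u*v + 17*v^2 - 14)
  coeff of dv: -2*u^3 + 17*u^2*v - 32*v^3 + 28*v
F^* omega = (u*(-6*u*v + 17*v^2 - 14)) du + (-2*u^3 + 17*u^2*v - 32*v^3 + 28*v) dv.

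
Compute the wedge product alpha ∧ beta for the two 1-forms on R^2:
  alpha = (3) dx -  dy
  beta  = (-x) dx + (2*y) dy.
alpha ∧ beta = (-x + 6*y) dx ∧ dy

Distribute the wedge, using dx_i ∧ dx_j = -dx_j ∧ dx_i and dx_i ∧ dx_i = 0. For each pair (i, j) with i < j, the coefficient of dx_i ∧ dx_j in alpha ∧ beta is (alpha_i * beta_j - alpha_j * beta_i). Collecting: alpha ∧ beta = (-x + 6*y) dx ∧ dy.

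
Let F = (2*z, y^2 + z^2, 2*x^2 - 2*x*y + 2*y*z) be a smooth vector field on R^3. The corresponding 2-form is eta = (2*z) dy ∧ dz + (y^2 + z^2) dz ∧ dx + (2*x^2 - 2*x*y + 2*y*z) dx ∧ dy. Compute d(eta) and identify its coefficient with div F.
d(eta) = (4*y) dx ∧ dy ∧ dz; div F = 4*y

For a 2-form in R^3 of the form above, applying d gives a 3-form with coefficient ∂P/∂x + ∂Q/∂y + ∂R/∂z:
  ∂P/∂x = 0
  ∂Q/∂y = 2*y
  ∂R/∂z = 2*y
Sum = 4*y, which is exactly div F.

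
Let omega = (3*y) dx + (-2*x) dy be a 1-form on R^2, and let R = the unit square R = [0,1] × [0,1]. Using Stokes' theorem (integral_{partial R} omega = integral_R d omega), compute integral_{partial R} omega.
integral_(partial R) omega = -5

Stokes: integral_partial_R omega = integral_R d omega with d omega = (∂Q/∂x - ∂P/∂y) dx ∧ dy.
  ∂Q/∂x = -2
  ∂P/∂y = 3
  integrand = ∂Q/∂x - ∂P/∂y = -5.
Integrating over R: integral_0^1 integral_0^1 (-5) dx dy = -5.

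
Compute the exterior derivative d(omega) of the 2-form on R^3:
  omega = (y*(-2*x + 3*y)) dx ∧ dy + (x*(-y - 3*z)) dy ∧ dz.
d(omega) = (-y - 3*z) dx ∧ dy ∧ dz

For a 2-form omega = sum_{i<j} g_{ij} dx_i ∧ dx_j, the exterior derivative is
  d(omega) = sum_{i<j} d(g_{ij}) ∧ dx_i ∧ dx_j = sum_{i<j, k} (∂g_{ij}/∂x_k) dx_k ∧ dx_i ∧ dx_j.
Expand each term, using dx_k ∧ dx_i ∧ dx_j = sgn(permutation) dx_{(a)} ∧ dx_{(b)} ∧ dx_{(c)} with (a < b < c) sorted:
  d(x*(-y - 3*z)) includes (∂/∂x)(x*(-y - 3*z)) dx = (-y - 3*z) dx, which multiplied by dy ∧ dz gives (-y - 3*z) dx ∧ dy ∧ dz
Collecting like 3-forms: d(omega) = (-y - 3*z) dx ∧ dy ∧ dz.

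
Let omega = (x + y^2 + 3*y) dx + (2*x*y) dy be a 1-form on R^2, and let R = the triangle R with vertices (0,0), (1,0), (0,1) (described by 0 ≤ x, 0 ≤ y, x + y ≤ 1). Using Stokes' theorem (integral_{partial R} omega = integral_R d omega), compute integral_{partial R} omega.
integral_(partial R) omega = -3/2

Stokes: integral_partial_R omega = integral_R d omega with d omega = (∂Q/∂x - ∂P/∂y) dx ∧ dy.
  ∂Q/∂x = 2*y
  ∂P/∂y = 2*y + 3
  integrand = ∂Q/∂x - ∂P/∂y = -3.
Integrating over R: integral_0^1 integral_0^{1-x} (-3) dy dx = -3/2.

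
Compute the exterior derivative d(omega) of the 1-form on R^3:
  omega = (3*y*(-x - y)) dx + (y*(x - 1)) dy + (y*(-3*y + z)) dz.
d(omega) = (3*x + 7*y) dx ∧ dy + (-6*y + z) dy ∧ dz

For a 1-form omega = sum_i f_i dx_i, the exterior derivative is
  d(omega) = sum_{i < j} (∂f_j/∂x_i - ∂f_i/∂x_j) dx_i ∧ dx_j.
  coefficient of dx ∧ dy: ∂f_2/∂x - ∂f_1/∂y = ∂(y*(x - 1))/∂x - ∂(3*y*(-x - y))/∂y = 3*x + 7*y
  coefficient of dy ∧ dz: ∂f_3/∂y - ∂f_2/∂z = ∂(y*(-3*y + z))/∂y - ∂(y*(x - 1))/∂z = -6*y + z
Assembling: d(omega) = (3*x + 7*y) dx ∧ dy + (-6*y + z) dy ∧ dz.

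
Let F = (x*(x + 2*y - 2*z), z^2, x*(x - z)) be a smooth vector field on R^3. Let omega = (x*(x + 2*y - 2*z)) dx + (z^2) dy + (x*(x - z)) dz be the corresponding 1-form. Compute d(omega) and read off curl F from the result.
d(omega) = (-2*z) dy ∧ dz + (-4*x + z) dz ∧ dx + (-2*x) dx ∧ dy; curl F = (-2*z, -4*x + z, -2*x)

d omega = sum_{i<j} (∂f_j/∂x_i - ∂f_i/∂x_j) dx_i ∧ dx_j. Under the identification (dy ∧ dz, dz ∧ dx, dx ∧ dy) ↔ (e_x, e_y, e_z), the coefficients are exactly the components of curl F. Compute:
  ∂R/∂y - ∂Q/∂z = (0) - (2*z) = -2*z
  ∂P/∂z - ∂R/∂x = (-2*x) - (2*x - z) = -4*x + z
  ∂Q/∂x - ∂P/∂y = (0) - (2*x) = -2*x.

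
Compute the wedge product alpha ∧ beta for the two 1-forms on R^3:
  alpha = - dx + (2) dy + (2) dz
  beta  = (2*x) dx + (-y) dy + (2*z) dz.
alpha ∧ beta = (-4*x + y) dx ∧ dy + (-4*x - 2*z) dx ∧ dz + (2*y + 4*z) dy ∧ dz

Distribute the wedge, using dx_i ∧ dx_j = -dx_j ∧ dx_i and dx_i ∧ dx_i = 0. For each pair (i, j) with i < j, the coefficient of dx_i ∧ dx_j in alpha ∧ beta is (alpha_i * beta_j - alpha_j * beta_i). Collecting: alpha ∧ beta = (-4*x + y) dx ∧ dy + (-4*x - 2*z) dx ∧ dz + (2*y + 4*z) dy ∧ dz.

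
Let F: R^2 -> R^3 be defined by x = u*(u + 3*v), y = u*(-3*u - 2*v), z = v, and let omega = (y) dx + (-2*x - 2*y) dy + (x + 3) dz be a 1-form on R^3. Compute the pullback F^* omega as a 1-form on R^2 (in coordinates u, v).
F^* omega = (u*(-30*u^2 - 9*u*v - 2*v^2)) du + (-17*u^3 - 2*u^2*v + u^2 + 3*u*v + 3) dv

Using F^*(f dg) = (f ∘ F) d(g ∘ F), substitute each coordinate x_i by F_i(u, v) in f_i, and replace dx_i by d F_i = (∂F_i/∂u) du + (∂F_i/∂v) dv.
  For the x component: f_1(F) = u*(-3*u - 2*v); d F_1 = (2*u + 3*v) du + (3*u) dv
  For the y component: f_2(F) = 2*u*(2*u - v); d F_2 = (-6*u - 2*v) du + (-2*u) dv
  For the z component: f_3(F) = u^2 + 3*u*v + 3; d F_3 = (0) du + (1) dv
Combining and collecting du, dv coefficients:
  coeff of du: u*(-30*u^2 - 9*u*v - 2*v^2)
  coeff of dv: -17*u^3 - 2*u^2*v + u^2 + 3*u*v + 3
F^* omega = (u*(-30*u^2 - 9*u*v - 2*v^2)) du + (-17*u^3 - 2*u^2*v + u^2 + 3*u*v + 3) dv.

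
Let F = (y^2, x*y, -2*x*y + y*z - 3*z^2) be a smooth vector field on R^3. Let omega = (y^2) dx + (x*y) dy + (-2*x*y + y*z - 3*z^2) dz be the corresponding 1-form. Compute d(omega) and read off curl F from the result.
d(omega) = (-2*x + z) dy ∧ dz + (2*y) dz ∧ dx + (-y) dx ∧ dy; curl F = (-2*x + z, 2*y, -y)

d omega = sum_{i<j} (∂f_j/∂x_i - ∂f_i/∂x_j) dx_i ∧ dx_j. Under the identification (dy ∧ dz, dz ∧ dx, dx ∧ dy) ↔ (e_x, e_y, e_z), the coefficients are exactly the components of curl F. Compute:
  ∂R/∂y - ∂Q/∂z = (-2*x + z) - (0) = -2*x + z
  ∂P/∂z - ∂R/∂x = (0) - (-2*y) = 2*y
  ∂Q/∂x - ∂P/∂y = (y) - (2*y) = -y.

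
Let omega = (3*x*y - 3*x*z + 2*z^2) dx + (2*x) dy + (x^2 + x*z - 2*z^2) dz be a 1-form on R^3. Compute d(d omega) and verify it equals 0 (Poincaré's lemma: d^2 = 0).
d(d omega) = 0

Step 1: d omega = sum_{i<j} (∂f_j/∂x_i - ∂f_i/∂x_j) dx_i ∧ dx_j:
  coeff of dx ∧ dy: 2 - 3*x
  coeff of dx ∧ dz: 5*x - 3*z
  coeff of dy ∧ dz: 0
Step 2: Apply d again to each 2-form coefficient. The only possible 3-form in R^3 is dx ∧ dy ∧ dz, with coefficient
  ∂(coeff of dy∧dz)/∂x - ∂(coeff of dx∧dz)/∂y + ∂(coeff of dx∧dy)/∂z
  = ∂/∂x (0) - ∂/∂y (5*x - 3*z) + ∂/∂z (2 - 3*x).
Each of these terms simplifies to sums of mixed partials that cancel in pairs. The result is 0 (by equality of mixed partials for smooth functions — Schwarz / Clairaut).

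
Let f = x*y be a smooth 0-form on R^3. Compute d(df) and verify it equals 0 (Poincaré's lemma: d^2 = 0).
d(df) = 0

Step 1: df = sum_i (∂f/∂x_i) dx_i = (y) dx + (x) dy + (0) dz.
Step 2: Apply d again. Using the 1-form formula, the coefficient of dx ∧ dy in d(df) is ∂^2 f/∂x ∂y - ∂^2 f/∂y ∂x = (1) - (1) = 0 (equality of mixed partials for smooth f).
Similarly for dx ∧ dz and dy ∧ dz — all coefficients vanish. So d(df) = 0.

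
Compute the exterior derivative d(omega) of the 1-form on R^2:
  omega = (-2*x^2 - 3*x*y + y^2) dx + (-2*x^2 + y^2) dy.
d(omega) = (-x - 2*y) dx ∧ dy

For a 1-form omega = sum_i f_i dx_i, the exterior derivative is
  d(omega) = sum_{i < j} (∂f_j/∂x_i - ∂f_i/∂x_j) dx_i ∧ dx_j.
  coefficient of dx ∧ dy: ∂f_2/∂x - ∂f_1/∂y = ∂(-2*x^2 + y^2)/∂x - ∂(-2*x^2 - 3*x*y + y^2)/∂y = -x - 2*y
Assembling: d(omega) = (-x - 2*y) dx ∧ dy.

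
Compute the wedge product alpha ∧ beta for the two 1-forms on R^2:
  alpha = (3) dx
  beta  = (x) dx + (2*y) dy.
alpha ∧ beta = (6*y) dx ∧ dy

Distribute the wedge, using dx_i ∧ dx_j = -dx_j ∧ dx_i and dx_i ∧ dx_i = 0. For each pair (i, j) with i < j, the coefficient of dx_i ∧ dx_j in alpha ∧ beta is (alpha_i * beta_j - alpha_j * beta_i). Collecting: alpha ∧ beta = (6*y) dx ∧ dy.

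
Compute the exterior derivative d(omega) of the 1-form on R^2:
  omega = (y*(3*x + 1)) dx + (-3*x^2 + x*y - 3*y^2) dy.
d(omega) = (-9*x + y - 1) dx ∧ dy

For a 1-form omega = sum_i f_i dx_i, the exterior derivative is
  d(omega) = sum_{i < j} (∂f_j/∂x_i - ∂f_i/∂x_j) dx_i ∧ dx_j.
  coefficient of dx ∧ dy: ∂f_2/∂x - ∂f_1/∂y = ∂(-3*x^2 + x*y - 3*y^2)/∂x - ∂(y*(3*x + 1))/∂y = -9*x + y - 1
Assembling: d(omega) = (-9*x + y - 1) dx ∧ dy.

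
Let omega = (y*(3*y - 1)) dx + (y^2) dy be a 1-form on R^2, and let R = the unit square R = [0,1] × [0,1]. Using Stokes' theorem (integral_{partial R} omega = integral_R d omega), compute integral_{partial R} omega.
integral_(partial R) omega = -2

Stokes: integral_partial_R omega = integral_R d omega with d omega = (∂Q/∂x - ∂P/∂y) dx ∧ dy.
  ∂Q/∂x = 0
  ∂P/∂y = 6*y - 1
  integrand = ∂Q/∂x - ∂P/∂y = 1 - 6*y.
Integrating over R: integral_0^1 integral_0^1 (1 - 6*y) dx dy = -2.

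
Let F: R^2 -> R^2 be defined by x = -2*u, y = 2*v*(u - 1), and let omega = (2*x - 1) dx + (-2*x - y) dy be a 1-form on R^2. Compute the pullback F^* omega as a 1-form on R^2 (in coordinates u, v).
F^* omega = (-4*u*v^2 + 8*u*v + 8*u + 4*v^2 + 2) du + (-4*u^2*v + 8*u^2 + 8*u*v - 8*u - 4*v) dv

Using F^*(f dg) = (f ∘ F) d(g ∘ F), substitute each coordinate x_i by F_i(u, v) in f_i, and replace dx_i by d F_i = (∂F_i/∂u) du + (∂F_i/∂v) dv.
  For the x component: f_1(F) = -4*u - 1; d F_1 = (-2) du + (0) dv
  For the y component: f_2(F) = -2*u*v + 4*u + 2*v; d F_2 = (2*v) du + (2*u - 2) dv
Combining and collecting du, dv coefficients:
  coeff of du: -4*u*v^2 + 8*u*v + 8*u + 4*v^2 + 2
  coeff of dv: -4*u^2*v + 8*u^2 + 8*u*v - 8*u - 4*v
F^* omega = (-4*u*v^2 + 8*u*v + 8*u + 4*v^2 + 2) du + (-4*u^2*v + 8*u^2 + 8*u*v - 8*u - 4*v) dv.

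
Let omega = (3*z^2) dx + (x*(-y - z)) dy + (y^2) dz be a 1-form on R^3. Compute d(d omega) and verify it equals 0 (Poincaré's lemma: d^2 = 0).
d(d omega) = 0

Step 1: d omega = sum_{i<j} (∂f_j/∂x_i - ∂f_i/∂x_j) dx_i ∧ dx_j:
  coeff of dx ∧ dy: -y - z
  coeff of dx ∧ dz: -6*z
  coeff of dy ∧ dz: x + 2*y
Step 2: Apply d again to each 2-form coefficient. The only possible 3-form in R^3 is dx ∧ dy ∧ dz, with coefficient
  ∂(coeff of dy∧dz)/∂x - ∂(coeff of dx∧dz)/∂y + ∂(coeff of dx∧dy)/∂z
  = ∂/∂x (x + 2*y) - ∂/∂y (-6*z) + ∂/∂z (-y - z).
Each of these terms simplifies to sums of mixed partials that cancel in pairs. The result is 0 (by equality of mixed partials for smooth functions — Schwarz / Clairaut).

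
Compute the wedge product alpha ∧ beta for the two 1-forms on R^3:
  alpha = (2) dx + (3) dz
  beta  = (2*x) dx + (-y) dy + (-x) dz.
alpha ∧ beta = (-2*y) dx ∧ dy + (-8*x) dx ∧ dz + (3*y) dy ∧ dz

Distribute the wedge, using dx_i ∧ dx_j = -dx_j ∧ dx_i and dx_i ∧ dx_i = 0. For each pair (i, j) with i < j, the coefficient of dx_i ∧ dx_j in alpha ∧ beta is (alpha_i * beta_j - alpha_j * beta_i). Collecting: alpha ∧ beta = (-2*y) dx ∧ dy + (-8*x) dx ∧ dz + (3*y) dy ∧ dz.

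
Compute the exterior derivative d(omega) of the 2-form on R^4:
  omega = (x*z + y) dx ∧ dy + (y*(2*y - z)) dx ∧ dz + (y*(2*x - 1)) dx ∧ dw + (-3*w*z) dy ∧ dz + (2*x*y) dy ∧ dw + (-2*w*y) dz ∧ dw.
d(omega) = (x - 4*y + z) dx ∧ dy ∧ dz + (-2*x + 2*y + 1) dx ∧ dy ∧ dw + (-2*w - 3*z) dy ∧ dz ∧ dw

For a 2-form omega = sum_{i<j} g_{ij} dx_i ∧ dx_j, the exterior derivative is
  d(omega) = sum_{i<j} d(g_{ij}) ∧ dx_i ∧ dx_j = sum_{i<j, k} (∂g_{ij}/∂x_k) dx_k ∧ dx_i ∧ dx_j.
Expand each term, using dx_k ∧ dx_i ∧ dx_j = sgn(permutation) dx_{(a)} ∧ dx_{(b)} ∧ dx_{(c)} with (a < b < c) sorted:
  d(x*z + y) includes (∂/∂z)(x*z + y) dz = (x) dz, which multiplied by dx ∧ dy gives (x) dx ∧ dy ∧ dz
  d(y*(2*y - z)) includes (∂/∂y)(y*(2*y - z)) dy = (4*y - z) dy, which multiplied by dx ∧ dz gives (-4*y + z) dx ∧ dy ∧ dz
  d(y*(2*x - 1)) includes (∂/∂y)(y*(2*x - 1)) dy = (2*x - 1) dy, which multiplied by dx ∧ dw gives (1 - 2*x) dx ∧ dy ∧ dw
  d(-3*w*z) includes (∂/∂w)(-3*w*z) dw = (-3*z) dw, which multiplied by dy ∧ dz gives (-3*z) dy ∧ dz ∧ dw
  d(2*x*y) includes (∂/∂x)(2*x*y) dx = (2*y) dx, which multiplied by dy ∧ dw gives (2*y) dx ∧ dy ∧ dw
  d(-2*w*y) includes (∂/∂y)(-2*w*y) dy = (-2*w) dy, which multiplied by dz ∧ dw gives (-2*w) dy ∧ dz ∧ dw
Collecting like 3-forms: d(omega) = (x - 4*y + z) dx ∧ dy ∧ dz + (-2*x + 2*y + 1) dx ∧ dy ∧ dw + (-2*w - 3*z) dy ∧ dz ∧ dw.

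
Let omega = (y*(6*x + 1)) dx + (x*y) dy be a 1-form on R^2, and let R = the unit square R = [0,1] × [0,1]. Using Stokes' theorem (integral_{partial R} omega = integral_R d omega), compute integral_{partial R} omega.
integral_(partial R) omega = -7/2

Stokes: integral_partial_R omega = integral_R d omega with d omega = (∂Q/∂x - ∂P/∂y) dx ∧ dy.
  ∂Q/∂x = y
  ∂P/∂y = 6*x + 1
  integrand = ∂Q/∂x - ∂P/∂y = -6*x + y - 1.
Integrating over R: integral_0^1 integral_0^1 (-6*x + y - 1) dx dy = -7/2.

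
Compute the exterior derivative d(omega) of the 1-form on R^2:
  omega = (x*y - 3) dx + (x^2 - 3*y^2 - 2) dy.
d(omega) = (x) dx ∧ dy

For a 1-form omega = sum_i f_i dx_i, the exterior derivative is
  d(omega) = sum_{i < j} (∂f_j/∂x_i - ∂f_i/∂x_j) dx_i ∧ dx_j.
  coefficient of dx ∧ dy: ∂f_2/∂x - ∂f_1/∂y = ∂(x^2 - 3*y^2 - 2)/∂x - ∂(x*y - 3)/∂y = x
Assembling: d(omega) = (x) dx ∧ dy.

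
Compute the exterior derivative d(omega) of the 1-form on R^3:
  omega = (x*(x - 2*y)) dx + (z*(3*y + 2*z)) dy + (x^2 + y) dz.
d(omega) = (2*x) dx ∧ dy + (2*x) dx ∧ dz + (-3*y - 4*z + 1) dy ∧ dz

For a 1-form omega = sum_i f_i dx_i, the exterior derivative is
  d(omega) = sum_{i < j} (∂f_j/∂x_i - ∂f_i/∂x_j) dx_i ∧ dx_j.
  coefficient of dx ∧ dy: ∂f_2/∂x - ∂f_1/∂y = ∂(z*(3*y + 2*z))/∂x - ∂(x*(x - 2*y))/∂y = 2*x
  coefficient of dx ∧ dz: ∂f_3/∂x - ∂f_1/∂z = ∂(x^2 + y)/∂x - ∂(x*(x - 2*y))/∂z = 2*x
  coefficient of dy ∧ dz: ∂f_3/∂y - ∂f_2/∂z = ∂(x^2 + y)/∂y - ∂(z*(3*y + 2*z))/∂z = -3*y - 4*z + 1
Assembling: d(omega) = (2*x) dx ∧ dy + (2*x) dx ∧ dz + (-3*y - 4*z + 1) dy ∧ dz.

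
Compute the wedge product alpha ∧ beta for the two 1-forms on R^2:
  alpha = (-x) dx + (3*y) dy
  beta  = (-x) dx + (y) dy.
alpha ∧ beta = (2*x*y) dx ∧ dy

Distribute the wedge, using dx_i ∧ dx_j = -dx_j ∧ dx_i and dx_i ∧ dx_i = 0. For each pair (i, j) with i < j, the coefficient of dx_i ∧ dx_j in alpha ∧ beta is (alpha_i * beta_j - alpha_j * beta_i). Collecting: alpha ∧ beta = (2*x*y) dx ∧ dy.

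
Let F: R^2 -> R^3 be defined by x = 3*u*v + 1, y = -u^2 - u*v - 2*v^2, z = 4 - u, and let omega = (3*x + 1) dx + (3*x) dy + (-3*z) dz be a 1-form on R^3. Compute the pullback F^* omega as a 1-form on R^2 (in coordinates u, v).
F^* omega = (-18*u^2*v + 18*u*v^2 - 9*u + 9*v + 12) du + (18*u^2*v - 36*u*v^2 + 9*u - 12*v) dv

Using F^*(f dg) = (f ∘ F) d(g ∘ F), substitute each coordinate x_i by F_i(u, v) in f_i, and replace dx_i by d F_i = (∂F_i/∂u) du + (∂F_i/∂v) dv.
  For the x component: f_1(F) = 9*u*v + 4; d F_1 = (3*v) du + (3*u) dv
  For the y component: f_2(F) = 9*u*v + 3; d F_2 = (-2*u - v) du + (-u - 4*v) dv
  For the z component: f_3(F) = 3*u - 12; d F_3 = (-1) du + (0) dv
Combining and collecting du, dv coefficients:
  coeff of du: -18*u^2*v + 18*u*v^2 - 9*u + 9*v + 12
  coeff of dv: 18*u^2*v - 36*u*v^2 + 9*u - 12*v
F^* omega = (-18*u^2*v + 18*u*v^2 - 9*u + 9*v + 12) du + (18*u^2*v - 36*u*v^2 + 9*u - 12*v) dv.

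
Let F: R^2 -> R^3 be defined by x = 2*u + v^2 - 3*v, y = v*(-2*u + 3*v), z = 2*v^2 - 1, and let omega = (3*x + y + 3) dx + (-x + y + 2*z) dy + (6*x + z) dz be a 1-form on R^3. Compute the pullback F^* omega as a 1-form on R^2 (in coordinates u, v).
F^* omega = (4*u*v^2 + 12*u - 12*v^3 + 6*v^2 - 14*v + 6) du + (4*u^2*v + 4*u^2 - 28*u*v^2 + 48*u*v - 14*u + 80*v^3 - 90*v^2 + 17*v - 9) dv

Using F^*(f dg) = (f ∘ F) d(g ∘ F), substitute each coordinate x_i by F_i(u, v) in f_i, and replace dx_i by d F_i = (∂F_i/∂u) du + (∂F_i/∂v) dv.
  For the x component: f_1(F) = -2*u*v + 6*u + 6*v^2 - 9*v + 3; d F_1 = (2) du + (2*v - 3) dv
  For the y component: f_2(F) = -2*u*v - 2*u + 6*v^2 + 3*v - 2; d F_2 = (-2*v) du + (-2*u + 6*v) dv
  For the z component: f_3(F) = 12*u + 8*v^2 - 18*v - 1; d F_3 = (0) du + (4*v) dv
Combining and collecting du, dv coefficients:
  coeff of du: 4*u*v^2 + 12*u - 12*v^3 + 6*v^2 - 14*v + 6
  coeff of dv: 4*u^2*v + 4*u^2 - 28*u*v^2 + 48*u*v - 14*u + 80*v^3 - 90*v^2 + 17*v - 9
F^* omega = (4*u*v^2 + 12*u - 12*v^3 + 6*v^2 - 14*v + 6) du + (4*u^2*v + 4*u^2 - 28*u*v^2 + 48*u*v - 14*u + 80*v^3 - 90*v^2 + 17*v - 9) dv.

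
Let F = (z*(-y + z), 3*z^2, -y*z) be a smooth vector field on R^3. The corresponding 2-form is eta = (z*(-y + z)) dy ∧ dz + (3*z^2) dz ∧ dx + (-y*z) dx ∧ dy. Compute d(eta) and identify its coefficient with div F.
d(eta) = (-y) dx ∧ dy ∧ dz; div F = -y

For a 2-form in R^3 of the form above, applying d gives a 3-form with coefficient ∂P/∂x + ∂Q/∂y + ∂R/∂z:
  ∂P/∂x = 0
  ∂Q/∂y = 0
  ∂R/∂z = -y
Sum = -y, which is exactly div F.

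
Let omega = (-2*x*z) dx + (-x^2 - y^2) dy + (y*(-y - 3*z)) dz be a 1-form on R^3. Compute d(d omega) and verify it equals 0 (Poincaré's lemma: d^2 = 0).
d(d omega) = 0

Step 1: d omega = sum_{i<j} (∂f_j/∂x_i - ∂f_i/∂x_j) dx_i ∧ dx_j:
  coeff of dx ∧ dy: -2*x
  coeff of dx ∧ dz: 2*x
  coeff of dy ∧ dz: -2*y - 3*z
Step 2: Apply d again to each 2-form coefficient. The only possible 3-form in R^3 is dx ∧ dy ∧ dz, with coefficient
  ∂(coeff of dy∧dz)/∂x - ∂(coeff of dx∧dz)/∂y + ∂(coeff of dx∧dy)/∂z
  = ∂/∂x (-2*y - 3*z) - ∂/∂y (2*x) + ∂/∂z (-2*x).
Each of these terms simplifies to sums of mixed partials that cancel in pairs. The result is 0 (by equality of mixed partials for smooth functions — Schwarz / Clairaut).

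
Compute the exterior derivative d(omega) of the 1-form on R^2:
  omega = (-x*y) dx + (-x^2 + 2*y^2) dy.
d(omega) = (-x) dx ∧ dy

For a 1-form omega = sum_i f_i dx_i, the exterior derivative is
  d(omega) = sum_{i < j} (∂f_j/∂x_i - ∂f_i/∂x_j) dx_i ∧ dx_j.
  coefficient of dx ∧ dy: ∂f_2/∂x - ∂f_1/∂y = ∂(-x^2 + 2*y^2)/∂x - ∂(-x*y)/∂y = -x
Assembling: d(omega) = (-x) dx ∧ dy.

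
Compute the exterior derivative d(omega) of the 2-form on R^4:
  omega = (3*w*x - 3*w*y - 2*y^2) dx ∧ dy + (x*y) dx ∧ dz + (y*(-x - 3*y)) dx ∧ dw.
d(omega) = (4*x + 3*y) dx ∧ dy ∧ dw + (-x) dx ∧ dy ∧ dz

For a 2-form omega = sum_{i<j} g_{ij} dx_i ∧ dx_j, the exterior derivative is
  d(omega) = sum_{i<j} d(g_{ij}) ∧ dx_i ∧ dx_j = sum_{i<j, k} (∂g_{ij}/∂x_k) dx_k ∧ dx_i ∧ dx_j.
Expand each term, using dx_k ∧ dx_i ∧ dx_j = sgn(permutation) dx_{(a)} ∧ dx_{(b)} ∧ dx_{(c)} with (a < b < c) sorted:
  d(3*w*x - 3*w*y - 2*y^2) includes (∂/∂w)(3*w*x - 3*w*y - 2*y^2) dw = (3*x - 3*y) dw, which multiplied by dx ∧ dy gives (3*x - 3*y) dx ∧ dy ∧ dw
  d(x*y) includes (∂/∂y)(x*y) dy = (x) dy, which multiplied by dx ∧ dz gives (-x) dx ∧ dy ∧ dz
  d(y*(-x - 3*y)) includes (∂/∂y)(y*(-x - 3*y)) dy = (-x - 6*y) dy, which multiplied by dx ∧ dw gives (x + 6*y) dx ∧ dy ∧ dw
Collecting like 3-forms: d(omega) = (4*x + 3*y) dx ∧ dy ∧ dw + (-x) dx ∧ dy ∧ dz.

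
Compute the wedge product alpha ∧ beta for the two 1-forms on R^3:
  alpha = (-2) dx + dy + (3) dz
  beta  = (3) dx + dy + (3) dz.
alpha ∧ beta = (-5) dx ∧ dy + (-15) dx ∧ dz

Distribute the wedge, using dx_i ∧ dx_j = -dx_j ∧ dx_i and dx_i ∧ dx_i = 0. For each pair (i, j) with i < j, the coefficient of dx_i ∧ dx_j in alpha ∧ beta is (alpha_i * beta_j - alpha_j * beta_i). Collecting: alpha ∧ beta = (-5) dx ∧ dy + (-15) dx ∧ dz.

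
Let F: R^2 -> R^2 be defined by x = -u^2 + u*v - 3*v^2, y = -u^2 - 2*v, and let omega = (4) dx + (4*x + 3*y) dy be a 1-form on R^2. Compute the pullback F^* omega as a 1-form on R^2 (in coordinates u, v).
F^* omega = (14*u^3 - 8*u^2*v + 24*u*v^2 + 12*u*v - 8*u + 4*v) du + (14*u^2 - 8*u*v + 4*u + 24*v^2 - 12*v) dv

Using F^*(f dg) = (f ∘ F) d(g ∘ F), substitute each coordinate x_i by F_i(u, v) in f_i, and replace dx_i by d F_i = (∂F_i/∂u) du + (∂F_i/∂v) dv.
  For the x component: f_1(F) = 4; d F_1 = (-2*u + v) du + (u - 6*v) dv
  For the y component: f_2(F) = -7*u^2 + 4*u*v - 12*v^2 - 6*v; d F_2 = (-2*u) du + (-2) dv
Combining and collecting du, dv coefficients:
  coeff of du: 14*u^3 - 8*u^2*v + 24*u*v^2 + 12*u*v - 8*u + 4*v
  coeff of dv: 14*u^2 - 8*u*v + 4*u + 24*v^2 - 12*v
F^* omega = (14*u^3 - 8*u^2*v + 24*u*v^2 + 12*u*v - 8*u + 4*v) du + (14*u^2 - 8*u*v + 4*u + 24*v^2 - 12*v) dv.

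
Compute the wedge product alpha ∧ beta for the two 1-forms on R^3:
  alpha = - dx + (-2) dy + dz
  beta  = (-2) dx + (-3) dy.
alpha ∧ beta = (-1) dx ∧ dy + (2) dx ∧ dz + (3) dy ∧ dz

Distribute the wedge, using dx_i ∧ dx_j = -dx_j ∧ dx_i and dx_i ∧ dx_i = 0. For each pair (i, j) with i < j, the coefficient of dx_i ∧ dx_j in alpha ∧ beta is (alpha_i * beta_j - alpha_j * beta_i). Collecting: alpha ∧ beta = (-1) dx ∧ dy + (2) dx ∧ dz + (3) dy ∧ dz.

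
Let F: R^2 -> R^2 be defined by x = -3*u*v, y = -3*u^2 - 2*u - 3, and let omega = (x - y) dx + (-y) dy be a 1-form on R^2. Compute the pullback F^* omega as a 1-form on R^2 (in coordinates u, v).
F^* omega = (-18*u^3 - 9*u^2*v - 18*u^2 + 9*u*v^2 - 6*u*v - 22*u - 9*v - 6) du + (3*u*(-3*u^2 + 3*u*v - 2*u - 3)) dv

Using F^*(f dg) = (f ∘ F) d(g ∘ F), substitute each coordinate x_i by F_i(u, v) in f_i, and replace dx_i by d F_i = (∂F_i/∂u) du + (∂F_i/∂v) dv.
  For the x component: f_1(F) = 3*u^2 - 3*u*v + 2*u + 3; d F_1 = (-3*v) du + (-3*u) dv
  For the y component: f_2(F) = 3*u^2 + 2*u + 3; d F_2 = (-6*u - 2) du + (0) dv
Combining and collecting du, dv coefficients:
  coeff of du: -18*u^3 - 9*u^2*v - 18*u^2 + 9*u*v^2 - 6*u*v - 22*u - 9*v - 6
  coeff of dv: 3*u*(-3*u^2 + 3*u*v - 2*u - 3)
F^* omega = (-18*u^3 - 9*u^2*v - 18*u^2 + 9*u*v^2 - 6*u*v - 22*u - 9*v - 6) du + (3*u*(-3*u^2 + 3*u*v - 2*u - 3)) dv.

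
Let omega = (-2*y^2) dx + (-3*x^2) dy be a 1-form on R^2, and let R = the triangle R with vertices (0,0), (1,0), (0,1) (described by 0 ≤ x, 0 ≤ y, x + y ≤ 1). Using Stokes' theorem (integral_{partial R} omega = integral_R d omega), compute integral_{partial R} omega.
integral_(partial R) omega = -1/3

Stokes: integral_partial_R omega = integral_R d omega with d omega = (∂Q/∂x - ∂P/∂y) dx ∧ dy.
  ∂Q/∂x = -6*x
  ∂P/∂y = -4*y
  integrand = ∂Q/∂x - ∂P/∂y = -6*x + 4*y.
Integrating over R: integral_0^1 integral_0^{1-x} (-6*x + 4*y) dy dx = -1/3.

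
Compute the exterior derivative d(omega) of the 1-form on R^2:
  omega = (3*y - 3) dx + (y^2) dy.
d(omega) = (-3) dx ∧ dy

For a 1-form omega = sum_i f_i dx_i, the exterior derivative is
  d(omega) = sum_{i < j} (∂f_j/∂x_i - ∂f_i/∂x_j) dx_i ∧ dx_j.
  coefficient of dx ∧ dy: ∂f_2/∂x - ∂f_1/∂y = ∂(y^2)/∂x - ∂(3*y - 3)/∂y = -3
Assembling: d(omega) = (-3) dx ∧ dy.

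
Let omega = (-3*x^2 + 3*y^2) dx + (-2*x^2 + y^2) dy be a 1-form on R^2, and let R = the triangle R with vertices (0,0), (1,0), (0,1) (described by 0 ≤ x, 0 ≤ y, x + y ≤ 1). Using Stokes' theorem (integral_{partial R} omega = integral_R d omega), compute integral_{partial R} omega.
integral_(partial R) omega = -5/3

Stokes: integral_partial_R omega = integral_R d omega with d omega = (∂Q/∂x - ∂P/∂y) dx ∧ dy.
  ∂Q/∂x = -4*x
  ∂P/∂y = 6*y
  integrand = ∂Q/∂x - ∂P/∂y = -4*x - 6*y.
Integrating over R: integral_0^1 integral_0^{1-x} (-4*x - 6*y) dy dx = -5/3.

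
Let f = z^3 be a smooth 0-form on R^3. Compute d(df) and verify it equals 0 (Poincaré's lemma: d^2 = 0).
d(df) = 0

Step 1: df = sum_i (∂f/∂x_i) dx_i = (0) dx + (0) dy + (3*z^2) dz.
Step 2: Apply d again. Using the 1-form formula, the coefficient of dx ∧ dy in d(df) is ∂^2 f/∂x ∂y - ∂^2 f/∂y ∂x = (0) - (0) = 0 (equality of mixed partials for smooth f).
Similarly for dx ∧ dz and dy ∧ dz — all coefficients vanish. So d(df) = 0.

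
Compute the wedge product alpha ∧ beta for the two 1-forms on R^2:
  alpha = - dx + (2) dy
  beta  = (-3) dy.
alpha ∧ beta = (3) dx ∧ dy

Distribute the wedge, using dx_i ∧ dx_j = -dx_j ∧ dx_i and dx_i ∧ dx_i = 0. For each pair (i, j) with i < j, the coefficient of dx_i ∧ dx_j in alpha ∧ beta is (alpha_i * beta_j - alpha_j * beta_i). Collecting: alpha ∧ beta = (3) dx ∧ dy.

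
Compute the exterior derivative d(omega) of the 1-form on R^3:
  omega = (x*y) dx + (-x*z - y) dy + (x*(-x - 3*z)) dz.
d(omega) = (-x - z) dx ∧ dy + (-2*x - 3*z) dx ∧ dz + (x) dy ∧ dz

For a 1-form omega = sum_i f_i dx_i, the exterior derivative is
  d(omega) = sum_{i < j} (∂f_j/∂x_i - ∂f_i/∂x_j) dx_i ∧ dx_j.
  coefficient of dx ∧ dy: ∂f_2/∂x - ∂f_1/∂y = ∂(-x*z - y)/∂x - ∂(x*y)/∂y = -x - z
  coefficient of dx ∧ dz: ∂f_3/∂x - ∂f_1/∂z = ∂(x*(-x - 3*z))/∂x - ∂(x*y)/∂z = -2*x - 3*z
  coefficient of dy ∧ dz: ∂f_3/∂y - ∂f_2/∂z = ∂(x*(-x - 3*z))/∂y - ∂(-x*z - y)/∂z = x
Assembling: d(omega) = (-x - z) dx ∧ dy + (-2*x - 3*z) dx ∧ dz + (x) dy ∧ dz.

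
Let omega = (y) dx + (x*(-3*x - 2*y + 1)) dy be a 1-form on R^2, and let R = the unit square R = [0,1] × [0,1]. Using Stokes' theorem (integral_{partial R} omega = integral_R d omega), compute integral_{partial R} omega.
integral_(partial R) omega = -4

Stokes: integral_partial_R omega = integral_R d omega with d omega = (∂Q/∂x - ∂P/∂y) dx ∧ dy.
  ∂Q/∂x = -6*x - 2*y + 1
  ∂P/∂y = 1
  integrand = ∂Q/∂x - ∂P/∂y = -6*x - 2*y.
Integrating over R: integral_0^1 integral_0^1 (-6*x - 2*y) dx dy = -4.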